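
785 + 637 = 1422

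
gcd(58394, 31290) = 14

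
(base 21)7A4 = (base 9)4467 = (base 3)11112021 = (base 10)3301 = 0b110011100101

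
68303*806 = 55052218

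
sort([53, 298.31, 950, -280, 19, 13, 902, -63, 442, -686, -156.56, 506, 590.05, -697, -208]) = [-697, -686, -280, -208, -156.56, -63, 13, 19, 53, 298.31, 442, 506, 590.05, 902, 950]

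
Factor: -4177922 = -1*2^1*7^1*107^1*2789^1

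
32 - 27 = 5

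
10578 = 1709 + 8869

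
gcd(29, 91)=1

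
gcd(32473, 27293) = 7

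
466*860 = 400760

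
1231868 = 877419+354449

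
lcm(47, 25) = 1175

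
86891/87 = 998 + 65/87 ≈ 998.75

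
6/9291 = 2/3097 ≈ 0.000646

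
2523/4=630 + 3/4=630.75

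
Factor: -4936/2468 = -1*2^1 = -2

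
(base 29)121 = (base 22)1ik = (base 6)4100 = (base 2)1110000100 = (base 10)900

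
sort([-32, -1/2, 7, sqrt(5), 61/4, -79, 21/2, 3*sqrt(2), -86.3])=[-86.3, -79, -32, -1/2, sqrt(5), 3*sqrt(2), 7, 21/2, 61/4]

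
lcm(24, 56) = 168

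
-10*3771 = -37710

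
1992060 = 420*4743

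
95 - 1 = 94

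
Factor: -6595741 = -1*757^1*8713^1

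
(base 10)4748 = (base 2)1001010001100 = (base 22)9hi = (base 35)3un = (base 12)28b8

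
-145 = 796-941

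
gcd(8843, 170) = 1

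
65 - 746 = -681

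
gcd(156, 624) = 156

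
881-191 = 690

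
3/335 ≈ 0.00896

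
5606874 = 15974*351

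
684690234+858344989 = 1543035223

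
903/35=25+4/5=25.80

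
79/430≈0.184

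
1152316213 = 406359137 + 745957076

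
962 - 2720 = -1758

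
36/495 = 4/55 ≈ 0.0727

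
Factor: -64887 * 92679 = -1 * 3^2 * 43^1 * 503^1 * 30893^1 = -6013662273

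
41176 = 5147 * 8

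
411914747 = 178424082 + 233490665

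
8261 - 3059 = 5202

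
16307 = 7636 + 8671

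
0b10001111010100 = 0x23d4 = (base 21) kgg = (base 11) 6989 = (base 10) 9172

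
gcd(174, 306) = 6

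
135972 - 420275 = -284303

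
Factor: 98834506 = 2^1*53^1*197^1*4733^1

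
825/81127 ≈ 0.0102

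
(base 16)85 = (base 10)133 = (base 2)10000101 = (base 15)8d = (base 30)4d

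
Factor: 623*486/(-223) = -1*2^1*3^5*7^1*89^1*223^(-1) = -302778/223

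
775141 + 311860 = 1087001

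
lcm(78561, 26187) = 78561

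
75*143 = 10725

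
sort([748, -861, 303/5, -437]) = [-861, -437, 303/5, 748]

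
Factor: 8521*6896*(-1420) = -1*2^6*5^1*71^1*431^1*8521^1 = -83440358720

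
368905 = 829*445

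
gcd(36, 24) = 12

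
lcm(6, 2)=6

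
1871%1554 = 317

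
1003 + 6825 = 7828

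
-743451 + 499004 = -244447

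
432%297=135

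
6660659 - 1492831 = 5167828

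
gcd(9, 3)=3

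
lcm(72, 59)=4248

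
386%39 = 35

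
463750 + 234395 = 698145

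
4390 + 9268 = 13658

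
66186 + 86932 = 153118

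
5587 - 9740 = -4153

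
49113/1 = 49113 = 49113.00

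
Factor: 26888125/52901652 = 2^(-2)*3^(-1)*5^4*11^1*191^(-1)*3911^1*23081^(-1)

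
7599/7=1085 + 4/7 ≈ 1085.57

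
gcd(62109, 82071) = 9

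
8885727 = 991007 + 7894720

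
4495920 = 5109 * 880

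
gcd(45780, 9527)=7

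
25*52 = 1300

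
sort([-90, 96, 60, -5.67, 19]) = [-90, -5.67, 19, 60, 96]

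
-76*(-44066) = 3349016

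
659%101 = 53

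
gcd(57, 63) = 3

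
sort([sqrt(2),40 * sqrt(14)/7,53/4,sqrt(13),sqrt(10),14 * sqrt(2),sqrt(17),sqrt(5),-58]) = [-58,sqrt(2),sqrt(5),sqrt(10),sqrt(13),sqrt(17),53/4,14 * sqrt(2),40 * sqrt(14)/7]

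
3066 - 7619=-4553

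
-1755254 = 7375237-9130491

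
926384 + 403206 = 1329590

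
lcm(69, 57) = 1311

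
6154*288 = 1772352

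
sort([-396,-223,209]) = [-396,-223,209]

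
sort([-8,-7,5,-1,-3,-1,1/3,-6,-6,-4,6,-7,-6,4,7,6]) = [-8,-7,-7,-6,-6,-6,-4,-3,-1,-1,1/3,4,5,6,6,7]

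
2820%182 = 90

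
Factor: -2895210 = -1 * 2^1 * 3^3 * 5^1 * 10723^1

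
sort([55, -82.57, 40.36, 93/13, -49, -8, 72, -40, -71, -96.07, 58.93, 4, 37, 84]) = [-96.07, -82.57, -71, -49, -40, -8, 4, 93/13, 37, 40.36, 55, 58.93, 72, 84]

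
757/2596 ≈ 0.292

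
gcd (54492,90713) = 1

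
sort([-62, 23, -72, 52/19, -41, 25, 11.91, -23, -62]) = [-72, -62, -62, -41, -23, 52/19, 11.91, 23, 25]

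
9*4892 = 44028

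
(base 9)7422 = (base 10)5447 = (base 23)a6j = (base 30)61h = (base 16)1547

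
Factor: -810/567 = -1 * 2^1 * 5^1 * 7^(-1) = -10/7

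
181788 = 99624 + 82164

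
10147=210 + 9937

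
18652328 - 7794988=10857340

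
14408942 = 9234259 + 5174683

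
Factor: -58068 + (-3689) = -1 * 61757^1 = -61757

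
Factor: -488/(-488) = 1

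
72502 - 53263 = 19239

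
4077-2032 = 2045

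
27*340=9180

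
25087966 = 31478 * 797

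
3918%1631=656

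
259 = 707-448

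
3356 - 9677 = -6321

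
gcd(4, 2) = 2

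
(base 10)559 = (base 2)1000101111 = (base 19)1a8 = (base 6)2331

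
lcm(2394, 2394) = 2394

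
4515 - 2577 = 1938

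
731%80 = 11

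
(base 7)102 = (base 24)23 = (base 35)1g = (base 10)51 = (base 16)33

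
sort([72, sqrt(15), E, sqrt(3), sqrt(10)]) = [sqrt(3), E, sqrt(10), sqrt(15), 72]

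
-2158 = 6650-8808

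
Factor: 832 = 2^6*13^1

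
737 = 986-249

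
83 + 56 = 139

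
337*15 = 5055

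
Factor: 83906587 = 83906587^1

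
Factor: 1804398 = 2^1*3^1*300733^1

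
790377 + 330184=1120561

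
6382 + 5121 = 11503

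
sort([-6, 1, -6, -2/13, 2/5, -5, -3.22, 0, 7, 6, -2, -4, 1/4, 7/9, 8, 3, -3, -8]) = [-8, -6, -6, -5, -4, -3.22, -3, -2, -2/13, 0, 1/4, 2/5, 7/9, 1, 3, 6, 7, 8]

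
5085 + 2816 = 7901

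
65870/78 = 32935/39 ≈ 844.49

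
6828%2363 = 2102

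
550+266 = 816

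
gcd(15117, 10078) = 5039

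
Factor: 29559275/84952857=3^(-1) * 5^2 * 11^(-1) * 19^(-1) * 31^1 * 43^1 * 157^(-1) * 863^(-1) * 887^1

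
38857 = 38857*1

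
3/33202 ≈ 0.0000904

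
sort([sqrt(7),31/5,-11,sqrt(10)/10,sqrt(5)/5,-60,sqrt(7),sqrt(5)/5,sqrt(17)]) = [-60,-11,sqrt(10)/10,sqrt(5)/5,sqrt(5)/5,sqrt(7),sqrt(7),sqrt(17),31/5]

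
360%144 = 72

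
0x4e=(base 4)1032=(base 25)33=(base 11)71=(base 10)78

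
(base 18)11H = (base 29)CB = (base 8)547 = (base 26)DL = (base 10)359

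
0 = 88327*0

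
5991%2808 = 375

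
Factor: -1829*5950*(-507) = 2^1*3^1*5^2*7^1*13^2*17^1*31^1*59^1 = 5517452850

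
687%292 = 103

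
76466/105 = 728 + 26/105 ≈ 728.25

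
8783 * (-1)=-8783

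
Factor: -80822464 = -1 * 2^6 * 1262851^1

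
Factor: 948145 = 5^1*11^1*17239^1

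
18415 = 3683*5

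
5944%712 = 248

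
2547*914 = 2327958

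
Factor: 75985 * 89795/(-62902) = -1 * 2^(-1) * 5^2 * 13^1 * 167^1 * 4493^(-1) * 17959^1 = -974724725/8986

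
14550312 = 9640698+4909614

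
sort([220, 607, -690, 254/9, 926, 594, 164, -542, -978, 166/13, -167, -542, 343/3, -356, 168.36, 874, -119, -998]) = [-998, -978, -690, -542, -542, -356, -167, -119, 166/13, 254/9, 343/3, 164, 168.36, 220, 594, 607, 874, 926]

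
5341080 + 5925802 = 11266882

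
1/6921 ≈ 0.000144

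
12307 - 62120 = -49813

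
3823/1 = 3823 = 3823.00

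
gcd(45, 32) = 1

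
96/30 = 3 + 1/5 = 3.20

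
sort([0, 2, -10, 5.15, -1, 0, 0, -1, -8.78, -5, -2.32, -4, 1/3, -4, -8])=[-10, -8.78, -8, -5, -4, -4, -2.32, -1, -1, 0, 0, 0, 1/3, 2, 5.15]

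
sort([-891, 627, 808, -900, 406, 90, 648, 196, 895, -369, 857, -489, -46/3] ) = [-900, -891, -489, -369, -46/3, 90, 196, 406, 627, 648, 808, 857, 895] 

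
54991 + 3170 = 58161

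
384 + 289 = 673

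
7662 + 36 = 7698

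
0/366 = 0 = 0.00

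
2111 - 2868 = -757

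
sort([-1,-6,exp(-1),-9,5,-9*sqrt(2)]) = [-9*sqrt(2),-9,-6,-1,exp(-1),5]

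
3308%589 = 363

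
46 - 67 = -21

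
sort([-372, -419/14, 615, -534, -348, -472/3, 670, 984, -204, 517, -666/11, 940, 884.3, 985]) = [-534, -372, -348, -204, -472/3, -666/11, -419/14, 517, 615, 670, 884.3, 940, 984, 985]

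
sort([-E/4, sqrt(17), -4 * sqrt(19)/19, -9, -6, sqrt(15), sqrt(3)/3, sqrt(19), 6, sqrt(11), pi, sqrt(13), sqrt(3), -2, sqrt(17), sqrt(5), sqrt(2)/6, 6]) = [-9, -6, -2, -4 * sqrt(19)/19, -E/4, sqrt(2)/6, sqrt(3)/3, sqrt(3), sqrt(5), pi, sqrt(11), sqrt(13), sqrt(15), sqrt(17), sqrt(17), sqrt(19), 6, 6]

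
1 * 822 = 822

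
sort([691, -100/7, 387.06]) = [-100/7, 387.06, 691]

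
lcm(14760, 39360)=118080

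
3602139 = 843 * 4273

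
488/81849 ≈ 0.00596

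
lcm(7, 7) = 7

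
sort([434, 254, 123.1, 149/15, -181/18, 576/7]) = [-181/18, 149/15, 576/7, 123.1, 254, 434]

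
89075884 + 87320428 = 176396312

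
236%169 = 67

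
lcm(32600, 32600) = 32600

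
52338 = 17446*3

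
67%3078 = 67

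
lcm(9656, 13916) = 473144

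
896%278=62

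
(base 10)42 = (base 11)39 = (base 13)33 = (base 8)52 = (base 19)24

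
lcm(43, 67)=2881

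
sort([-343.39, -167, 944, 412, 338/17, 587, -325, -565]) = [-565, -343.39, -325, -167, 338/17, 412, 587, 944]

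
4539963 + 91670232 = 96210195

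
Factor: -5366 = -1 * 2^1 * 2683^1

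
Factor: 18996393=3^1 * 13^1 * 103^1 * 4729^1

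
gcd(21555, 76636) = 1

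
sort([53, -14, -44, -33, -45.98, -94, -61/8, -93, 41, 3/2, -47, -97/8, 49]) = [-94, -93, -47, -45.98, -44, -33, -14, -97/8, -61/8, 3/2, 41, 49, 53]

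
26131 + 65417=91548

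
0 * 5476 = 0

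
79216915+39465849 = 118682764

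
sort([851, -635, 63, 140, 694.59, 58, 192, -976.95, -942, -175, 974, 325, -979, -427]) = [-979, -976.95, -942, -635, -427, -175, 58, 63, 140, 192, 325, 694.59, 851, 974]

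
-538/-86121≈0.00625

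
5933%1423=241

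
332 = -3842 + 4174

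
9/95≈0.0947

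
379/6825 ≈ 0.0555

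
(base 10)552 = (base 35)fr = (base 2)1000101000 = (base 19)1a1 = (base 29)j1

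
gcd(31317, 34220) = 1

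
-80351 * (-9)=723159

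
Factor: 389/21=3^(-1) * 7^(-1) * 389^1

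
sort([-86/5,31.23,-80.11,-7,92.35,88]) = [-80.11,-86/5,-7,31.23,88,92.35]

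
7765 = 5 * 1553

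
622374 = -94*(-6621)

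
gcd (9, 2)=1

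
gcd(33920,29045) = 5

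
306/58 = 5 + 8/29 ≈ 5.28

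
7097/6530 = 1 + 567/6530≈1.09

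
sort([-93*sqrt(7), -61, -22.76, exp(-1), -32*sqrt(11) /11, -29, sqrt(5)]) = [-93*sqrt(7), -61, -29, -22.76, -32*sqrt(11) /11, exp(-1), sqrt(5)]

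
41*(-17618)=-722338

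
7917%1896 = 333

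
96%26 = 18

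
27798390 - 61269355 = -33470965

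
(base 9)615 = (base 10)500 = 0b111110100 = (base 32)fk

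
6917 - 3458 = 3459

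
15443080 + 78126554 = 93569634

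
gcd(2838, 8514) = 2838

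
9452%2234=516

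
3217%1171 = 875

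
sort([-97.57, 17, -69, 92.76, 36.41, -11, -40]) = [-97.57, -69, -40, -11, 17, 36.41, 92.76]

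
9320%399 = 143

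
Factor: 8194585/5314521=3^(-1)*5^1*7^1*234131^1*1771507^(-1) 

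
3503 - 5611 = -2108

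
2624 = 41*64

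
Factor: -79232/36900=-1*2^5*3^(-2)*5^(-2)*41^(-1)*619^1=-19808/9225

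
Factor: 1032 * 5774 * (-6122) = -1 * 2^5 * 3^1 * 43^1 * 2887^1 * 3061^1 = -36479577696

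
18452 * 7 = 129164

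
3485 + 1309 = 4794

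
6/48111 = 2/16037 ≈ 0.000125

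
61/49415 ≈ 0.00123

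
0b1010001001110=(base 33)4ph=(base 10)5198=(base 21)bgb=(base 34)4gu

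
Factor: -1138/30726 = -1 * 3^(-3) = -1/27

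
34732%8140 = 2172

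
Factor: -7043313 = -1 * 3^1 * 23^1 * 102077^1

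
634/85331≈0.00743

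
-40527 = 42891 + -83418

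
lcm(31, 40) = 1240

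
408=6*68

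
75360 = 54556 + 20804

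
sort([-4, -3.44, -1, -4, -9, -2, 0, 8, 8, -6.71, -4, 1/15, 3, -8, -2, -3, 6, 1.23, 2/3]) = [-9, -8, -6.71, -4, -4, -4, -3.44, -3, -2, -2, -1, 0, 1/15, 2/3, 1.23, 3, 6, 8, 8]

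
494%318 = 176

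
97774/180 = 48887/90 ≈ 543.19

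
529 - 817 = -288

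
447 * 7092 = 3170124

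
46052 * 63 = 2901276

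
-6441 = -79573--73132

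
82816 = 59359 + 23457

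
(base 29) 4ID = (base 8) 7473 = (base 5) 111044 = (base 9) 5312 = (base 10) 3899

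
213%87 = 39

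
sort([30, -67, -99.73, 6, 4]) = [-99.73, -67, 4, 6, 30]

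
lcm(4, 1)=4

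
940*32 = 30080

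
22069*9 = 198621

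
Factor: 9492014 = 2^1 * 7^1 * 31^1 * 21871^1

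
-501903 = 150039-651942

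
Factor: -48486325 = -1 * 5^2 * 31^1 * 62563^1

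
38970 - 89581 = -50611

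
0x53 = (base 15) 58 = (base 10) 83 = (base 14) 5d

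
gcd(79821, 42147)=63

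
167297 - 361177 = -193880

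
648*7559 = 4898232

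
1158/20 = 57+9/10 = 57.90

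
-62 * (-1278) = 79236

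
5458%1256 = 434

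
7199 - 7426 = -227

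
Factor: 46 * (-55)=-1 * 2^1 * 5^1 * 11^1 * 23^1=-2530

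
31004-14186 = 16818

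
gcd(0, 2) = 2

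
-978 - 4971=-5949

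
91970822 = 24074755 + 67896067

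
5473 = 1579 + 3894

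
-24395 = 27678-52073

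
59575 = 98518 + -38943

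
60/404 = 15/101 ≈ 0.149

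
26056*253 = 6592168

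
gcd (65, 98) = 1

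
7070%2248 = 326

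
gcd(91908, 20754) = 18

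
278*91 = 25298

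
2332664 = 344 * 6781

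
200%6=2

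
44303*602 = 26670406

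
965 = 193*5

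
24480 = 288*85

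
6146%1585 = 1391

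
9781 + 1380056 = 1389837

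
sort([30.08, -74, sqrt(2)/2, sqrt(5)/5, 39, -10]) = [-74, -10, sqrt(5)/5, sqrt(2)/2, 30.08, 39]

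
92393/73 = 1265 + 48/73 ≈ 1265.66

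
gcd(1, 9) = 1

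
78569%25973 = 650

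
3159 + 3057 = 6216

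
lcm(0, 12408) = 0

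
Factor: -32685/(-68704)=2^(-5)*3^1*5^1*19^(-1)*113^(-1)*2179^1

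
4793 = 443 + 4350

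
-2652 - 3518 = -6170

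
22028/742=29+255/371 ≈ 29.69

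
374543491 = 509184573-134641082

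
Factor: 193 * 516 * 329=2^2 * 3^1 * 7^1 * 43^1 * 47^1 * 193^1=32764452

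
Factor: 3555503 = 7^1*47^1*101^1*107^1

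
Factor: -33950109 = -1 * 3^1 * 11316703^1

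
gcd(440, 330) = 110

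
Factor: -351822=-1 * 2^1 * 3^1 * 191^1 * 307^1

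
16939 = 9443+7496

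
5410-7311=-1901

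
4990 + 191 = 5181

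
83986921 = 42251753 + 41735168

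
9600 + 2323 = 11923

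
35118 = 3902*9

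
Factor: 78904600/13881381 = 2^3*3^(-1)*5^2*19^(-1)*243533^(-1)*394523^1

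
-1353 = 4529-5882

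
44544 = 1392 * 32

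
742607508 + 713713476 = 1456320984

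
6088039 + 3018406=9106445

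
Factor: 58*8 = 2^4*29^1 = 464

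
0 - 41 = -41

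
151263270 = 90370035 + 60893235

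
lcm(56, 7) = 56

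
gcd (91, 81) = 1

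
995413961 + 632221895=1627635856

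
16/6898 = 8/3449 ≈ 0.00232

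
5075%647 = 546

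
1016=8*127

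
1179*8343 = 9836397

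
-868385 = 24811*(-35) 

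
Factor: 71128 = 2^3*17^1*523^1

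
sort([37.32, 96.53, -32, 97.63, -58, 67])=[-58, -32, 37.32, 67, 96.53, 97.63]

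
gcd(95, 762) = 1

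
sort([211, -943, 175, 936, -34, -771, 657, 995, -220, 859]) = [-943, -771, -220, -34, 175, 211, 657, 859, 936, 995]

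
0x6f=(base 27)43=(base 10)111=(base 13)87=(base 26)47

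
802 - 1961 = -1159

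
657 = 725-68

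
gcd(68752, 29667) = 1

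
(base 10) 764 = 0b1011111100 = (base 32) ns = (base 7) 2141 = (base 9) 1038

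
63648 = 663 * 96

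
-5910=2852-8762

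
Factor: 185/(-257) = -1 * 5^1 * 37^1 * 257^(-1)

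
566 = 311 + 255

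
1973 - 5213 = -3240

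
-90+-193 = -283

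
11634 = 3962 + 7672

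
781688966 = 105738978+675949988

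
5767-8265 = -2498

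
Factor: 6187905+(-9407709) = -1 * 2^2 * 3^3 * 7^1 * 4259^1 = -3219804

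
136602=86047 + 50555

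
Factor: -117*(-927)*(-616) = -1*2^3*3^4*7^1*11^1*13^1*103^1 = -66810744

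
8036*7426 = 59675336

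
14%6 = 2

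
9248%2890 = 578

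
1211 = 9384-8173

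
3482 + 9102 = 12584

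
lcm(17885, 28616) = 143080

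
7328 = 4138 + 3190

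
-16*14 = -224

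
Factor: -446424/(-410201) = 2^3*3^1*19^1*419^(-1) = 456/419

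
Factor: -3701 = -1*3701^1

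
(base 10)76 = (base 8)114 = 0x4c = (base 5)301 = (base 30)2g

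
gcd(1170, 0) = 1170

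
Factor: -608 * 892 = -1 * 2^7 * 19^1 * 223^1 = -542336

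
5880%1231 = 956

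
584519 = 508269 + 76250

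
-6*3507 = -21042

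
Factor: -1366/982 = -1*491^(-1)*683^1 = -683/491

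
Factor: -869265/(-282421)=3^3*5^1*17^(-1)*37^(-1)*47^1*137^1*449^(-1) 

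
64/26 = 32/13 ≈ 2.46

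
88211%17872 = 16723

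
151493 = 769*197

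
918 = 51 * 18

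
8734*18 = 157212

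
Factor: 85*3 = 3^1*5^1*17^1 = 255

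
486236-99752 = 386484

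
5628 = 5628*1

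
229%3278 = 229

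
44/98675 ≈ 0.000446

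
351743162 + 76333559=428076721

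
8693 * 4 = 34772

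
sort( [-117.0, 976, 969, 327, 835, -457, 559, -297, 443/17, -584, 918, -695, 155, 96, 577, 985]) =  [-695, -584, -457, -297, -117.0, 443/17, 96, 155, 327, 559, 577, 835, 918, 969, 976, 985]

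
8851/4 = 2212 + 3/4 = 2212.75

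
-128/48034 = -64/24017 ≈ -0.00266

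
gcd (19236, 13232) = 4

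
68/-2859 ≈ -0.0238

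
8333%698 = 655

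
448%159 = 130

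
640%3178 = 640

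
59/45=1+14/45 ≈ 1.31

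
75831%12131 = 3045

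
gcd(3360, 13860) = 420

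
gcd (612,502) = 2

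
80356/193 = 416 + 68/193 ≈ 416.35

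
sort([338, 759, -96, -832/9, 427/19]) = [-96, -832/9, 427/19, 338, 759]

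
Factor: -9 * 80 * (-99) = 2^4 * 3^4 * 5^1 * 11^1 = 71280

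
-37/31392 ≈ -0.00118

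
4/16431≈0.000243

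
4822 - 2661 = 2161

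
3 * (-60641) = -181923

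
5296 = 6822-1526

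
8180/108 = 2045/27 ≈ 75.74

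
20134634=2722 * 7397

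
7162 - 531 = 6631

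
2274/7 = 324 + 6/7 ≈ 324.86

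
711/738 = 79/82 ≈ 0.963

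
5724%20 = 4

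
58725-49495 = 9230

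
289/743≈0.389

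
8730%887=747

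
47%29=18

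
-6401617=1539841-7941458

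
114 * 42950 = 4896300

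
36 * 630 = 22680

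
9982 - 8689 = 1293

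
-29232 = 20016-49248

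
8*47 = 376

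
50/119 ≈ 0.420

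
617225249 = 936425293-319200044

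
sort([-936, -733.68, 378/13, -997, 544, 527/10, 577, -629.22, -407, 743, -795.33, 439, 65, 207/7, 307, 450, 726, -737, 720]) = [-997, -936, -795.33, -737, -733.68, -629.22, -407, 378/13, 207/7, 527/10, 65, 307, 439, 450, 544, 577, 720, 726, 743]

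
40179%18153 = 3873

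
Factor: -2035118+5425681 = 11^1 * 31^1 * 61^1 * 163^1 = 3390563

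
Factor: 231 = 3^1*7^1*11^1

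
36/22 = 1 + 7/11 ≈ 1.64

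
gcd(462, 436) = 2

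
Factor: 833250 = 2^1*3^1*5^3*11^1*101^1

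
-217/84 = -2 - 7/12 ≈ -2.58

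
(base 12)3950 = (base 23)c88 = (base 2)1100110001100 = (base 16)198c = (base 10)6540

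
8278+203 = 8481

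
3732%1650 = 432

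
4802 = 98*49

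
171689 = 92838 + 78851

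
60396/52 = 1161 + 6/13 ≈ 1161.46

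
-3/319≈-0.00940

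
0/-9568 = 0 = 0.00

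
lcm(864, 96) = 864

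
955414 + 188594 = 1144008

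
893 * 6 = 5358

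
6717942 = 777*8646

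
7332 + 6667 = 13999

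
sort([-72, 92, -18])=[-72, -18, 92]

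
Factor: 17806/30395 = 2^1 * 5^(-1) * 29^1 * 307^1 * 6079^(-1)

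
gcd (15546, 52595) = 1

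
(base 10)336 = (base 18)10c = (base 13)1cb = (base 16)150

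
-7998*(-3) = 23994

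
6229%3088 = 53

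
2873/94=30 + 53/94 ≈ 30.56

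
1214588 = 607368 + 607220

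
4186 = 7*598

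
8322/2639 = 3+405/2639 ≈ 3.15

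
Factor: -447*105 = -1*3^2*5^1*7^1*149^1 = -46935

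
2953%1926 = 1027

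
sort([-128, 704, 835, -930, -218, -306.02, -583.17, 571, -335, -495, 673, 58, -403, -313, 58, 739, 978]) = [-930, -583.17, -495, -403, -335, -313, -306.02, -218, -128, 58, 58, 571, 673, 704, 739, 835, 978]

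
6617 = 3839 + 2778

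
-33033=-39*847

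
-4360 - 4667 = -9027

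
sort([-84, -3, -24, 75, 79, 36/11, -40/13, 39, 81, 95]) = [-84, -24, -40/13, -3, 36/11, 39, 75, 79, 81, 95]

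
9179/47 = 195+14/47 ≈ 195.30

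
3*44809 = 134427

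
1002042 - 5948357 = -4946315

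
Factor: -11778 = -1 * 2^1 * 3^1 * 13^1 * 151^1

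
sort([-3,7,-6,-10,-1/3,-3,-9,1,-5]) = [-10,-9,-6,-5,-3,-3,-1/3,1,7]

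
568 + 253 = 821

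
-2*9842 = -19684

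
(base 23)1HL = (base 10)941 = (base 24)1F5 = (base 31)UB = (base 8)1655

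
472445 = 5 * 94489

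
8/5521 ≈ 0.00145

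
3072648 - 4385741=-1313093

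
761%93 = 17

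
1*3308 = 3308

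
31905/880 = 6381/176 ≈ 36.26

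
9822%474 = 342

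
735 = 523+212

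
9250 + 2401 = 11651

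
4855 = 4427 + 428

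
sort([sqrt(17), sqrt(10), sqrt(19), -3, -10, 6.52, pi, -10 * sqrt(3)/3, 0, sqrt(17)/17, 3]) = [-10, -10 * sqrt(3)/3, -3, 0, sqrt(17)/17, 3, pi, sqrt(10), sqrt(17), sqrt(19), 6.52]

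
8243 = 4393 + 3850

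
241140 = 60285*4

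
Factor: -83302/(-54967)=2^1*11^(-1)*19^(-1)*263^(-1)*41651^1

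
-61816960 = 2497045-64314005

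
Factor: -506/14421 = -1*2^1*3^(-1)*19^(-1) = -2/57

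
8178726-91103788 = -82925062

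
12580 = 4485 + 8095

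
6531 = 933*7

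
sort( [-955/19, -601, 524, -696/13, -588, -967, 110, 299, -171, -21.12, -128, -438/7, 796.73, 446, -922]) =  [-967, -922, -601, -588, -171, -128, -438/7, -696/13, -955/19, -21.12, 110, 299, 446, 524, 796.73]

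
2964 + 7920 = 10884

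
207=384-177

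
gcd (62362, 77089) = 1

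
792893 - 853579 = -60686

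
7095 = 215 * 33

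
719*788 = 566572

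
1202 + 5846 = 7048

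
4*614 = 2456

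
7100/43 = 165 + 5/43 ≈ 165.12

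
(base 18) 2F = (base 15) 36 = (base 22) 27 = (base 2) 110011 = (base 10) 51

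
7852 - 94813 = -86961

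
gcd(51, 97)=1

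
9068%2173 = 376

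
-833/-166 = 5 + 3/166 ≈ 5.02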